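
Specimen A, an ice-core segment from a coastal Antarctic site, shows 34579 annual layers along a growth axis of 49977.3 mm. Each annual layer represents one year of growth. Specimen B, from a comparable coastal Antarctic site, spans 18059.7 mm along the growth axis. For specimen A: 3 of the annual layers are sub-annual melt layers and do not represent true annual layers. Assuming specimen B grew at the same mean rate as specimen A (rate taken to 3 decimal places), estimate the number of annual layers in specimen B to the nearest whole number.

12498 annual layers

Specimen A: correcting the raw count gives 34579 − 3 = 34576 true annual layers.
A: Extension rate ≈ 49977.3 / 34576 = 1.445 mm per year.
For B, 18059.7 / 1.445 = 12498.06 years ≈ 12498 annual layers.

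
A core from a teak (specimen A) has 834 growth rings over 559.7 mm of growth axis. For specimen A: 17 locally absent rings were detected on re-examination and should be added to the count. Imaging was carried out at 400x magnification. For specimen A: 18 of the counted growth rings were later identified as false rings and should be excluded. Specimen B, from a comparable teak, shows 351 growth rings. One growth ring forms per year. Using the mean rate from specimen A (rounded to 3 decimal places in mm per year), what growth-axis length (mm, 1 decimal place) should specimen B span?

Specimen A: true growth ring count = 834 − 18 + 17 = 833.
A: Extension rate ≈ 559.7 / 833 = 0.672 mm per year.
Length of B = 0.672 × 351 = 235.9 mm.

235.9 mm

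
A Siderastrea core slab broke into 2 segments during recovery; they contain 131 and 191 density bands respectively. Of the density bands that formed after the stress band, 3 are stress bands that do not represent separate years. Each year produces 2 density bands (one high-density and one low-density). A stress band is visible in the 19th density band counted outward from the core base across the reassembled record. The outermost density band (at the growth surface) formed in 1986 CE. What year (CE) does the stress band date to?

Total density bands = 131 + 191 = 322.
322 − 19 = 303 density bands lie beyond the stress band toward the growth surface.
Removing the 3 false density bands leaves 303 − 3 = 300 true density bands beyond the stress band.
300 density bands at 2 per year is 300 / 2 = 150 years.
The density band at the growth surface is 1986 CE, so the stress band dates to 1986 − 150 = 1836 CE.

1836 CE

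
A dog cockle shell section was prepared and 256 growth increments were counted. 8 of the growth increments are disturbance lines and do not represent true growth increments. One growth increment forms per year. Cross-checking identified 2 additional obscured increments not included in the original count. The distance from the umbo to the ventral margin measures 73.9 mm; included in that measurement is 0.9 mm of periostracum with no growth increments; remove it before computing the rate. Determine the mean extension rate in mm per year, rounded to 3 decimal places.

0.292 mm per year

Adjusted count: 256 − 8 + 2 = 250 growth increments.
Net length = 73.9 − 0.9 = 73.0 mm.
Mean rate = 73.0 mm / 250 years ≈ 0.292 mm per year.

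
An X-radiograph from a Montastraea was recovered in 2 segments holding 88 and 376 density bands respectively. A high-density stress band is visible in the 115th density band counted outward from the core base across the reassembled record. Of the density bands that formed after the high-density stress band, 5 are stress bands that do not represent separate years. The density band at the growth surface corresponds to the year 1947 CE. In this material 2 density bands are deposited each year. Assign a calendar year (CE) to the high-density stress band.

Total density bands = 88 + 376 = 464.
The high-density stress band sits at density band 115 from the core base, so 464 − 115 = 349 density bands formed after it.
349 − 5 false = 344 true density bands after the high-density stress band.
344 density bands at 2 per year is 344 / 2 = 172 years.
The density band at the growth surface is 1947 CE, so the high-density stress band dates to 1947 − 172 = 1775 CE.

1775 CE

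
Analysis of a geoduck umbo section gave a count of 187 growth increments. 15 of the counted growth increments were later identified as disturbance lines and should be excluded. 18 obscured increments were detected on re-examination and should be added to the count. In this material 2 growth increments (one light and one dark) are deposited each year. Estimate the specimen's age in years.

95 years

Correcting the raw count gives 187 − 15 + 18 = 190 true growth increments.
190 growth increments at 2 per year is 190 / 2 = 95 years.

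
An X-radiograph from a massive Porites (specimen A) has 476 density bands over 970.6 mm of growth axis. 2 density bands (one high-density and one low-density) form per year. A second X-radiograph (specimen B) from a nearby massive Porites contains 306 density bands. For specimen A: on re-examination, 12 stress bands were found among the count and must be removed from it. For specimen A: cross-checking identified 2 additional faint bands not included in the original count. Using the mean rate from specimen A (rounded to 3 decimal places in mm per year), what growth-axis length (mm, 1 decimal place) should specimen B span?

637.4 mm

Specimen A: after corrections the count is 476 − 12 + 2 = 466 density bands.
Specimen A: with 2 density bands per year, 466 / 2 = 233 years.
A: Mean rate = 970.6 mm / 233 years ≈ 4.166 mm per year.
Specimen B: with 2 density bands per year, 306 / 2 = 153 years. B's length ≈ 4.166 × 153 = 637.4 mm.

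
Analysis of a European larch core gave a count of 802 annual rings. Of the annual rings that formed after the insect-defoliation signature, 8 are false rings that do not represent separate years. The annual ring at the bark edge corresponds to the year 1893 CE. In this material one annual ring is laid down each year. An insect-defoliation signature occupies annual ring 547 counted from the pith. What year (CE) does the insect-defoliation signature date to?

802 − 547 = 255 annual rings lie beyond the insect-defoliation signature toward the bark edge.
Excluding 8 false annual rings: 255 − 8 = 247.
1893 − 247 = 1646 CE.

1646 CE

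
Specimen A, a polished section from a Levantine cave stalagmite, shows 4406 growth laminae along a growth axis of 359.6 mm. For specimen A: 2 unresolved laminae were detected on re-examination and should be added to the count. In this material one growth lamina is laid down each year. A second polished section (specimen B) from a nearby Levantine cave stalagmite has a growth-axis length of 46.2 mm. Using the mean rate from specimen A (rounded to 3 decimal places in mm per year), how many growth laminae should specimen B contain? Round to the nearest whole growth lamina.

563 growth laminae

Specimen A: true growth lamina count = 4406 + 2 = 4408.
A: Extension rate ≈ 359.6 / 4408 = 0.082 mm/yr.
Specimen B: 46.2 mm / 0.082 mm per year = 563.41 years ≈ 563 growth laminae.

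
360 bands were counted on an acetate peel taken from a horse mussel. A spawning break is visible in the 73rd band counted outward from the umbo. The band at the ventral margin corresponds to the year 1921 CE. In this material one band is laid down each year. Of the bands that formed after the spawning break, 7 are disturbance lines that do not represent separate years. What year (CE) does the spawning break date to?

The spawning break sits at band 73 from the umbo, so 360 − 73 = 287 bands formed after it.
Removing the 7 false bands leaves 287 − 7 = 280 true bands beyond the spawning break.
The band at the ventral margin is 1921 CE, so the spawning break dates to 1921 − 280 = 1641 CE.

1641 CE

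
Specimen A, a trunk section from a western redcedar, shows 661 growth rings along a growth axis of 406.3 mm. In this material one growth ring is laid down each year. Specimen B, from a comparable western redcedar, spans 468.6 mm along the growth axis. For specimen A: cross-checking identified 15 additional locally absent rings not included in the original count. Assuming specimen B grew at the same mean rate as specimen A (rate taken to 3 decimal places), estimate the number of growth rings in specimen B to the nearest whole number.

780 growth rings

Specimen A: after corrections the count is 661 + 15 = 676 growth rings.
A: Extension rate ≈ 406.3 / 676 = 0.601 mm/year.
B spans 468.6 / 0.601 = 779.70 years ≈ 780 growth rings.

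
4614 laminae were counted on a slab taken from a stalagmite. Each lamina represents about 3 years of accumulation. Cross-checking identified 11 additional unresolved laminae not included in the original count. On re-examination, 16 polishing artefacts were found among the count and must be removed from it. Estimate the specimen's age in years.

After corrections the count is 4614 − 16 + 11 = 4609 laminae.
Multiplying by 3 years per lamina: 4609 × 3 = 13827 years.

13827 yr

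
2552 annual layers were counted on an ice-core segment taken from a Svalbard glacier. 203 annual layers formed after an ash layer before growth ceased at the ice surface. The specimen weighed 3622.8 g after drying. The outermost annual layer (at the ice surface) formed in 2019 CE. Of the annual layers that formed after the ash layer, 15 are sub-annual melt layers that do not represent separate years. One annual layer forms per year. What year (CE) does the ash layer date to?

1831 CE

203 annual layers formed after the ash layer.
203 − 15 false = 188 true annual layers after the ash layer.
2019 − 188 = 1831 CE.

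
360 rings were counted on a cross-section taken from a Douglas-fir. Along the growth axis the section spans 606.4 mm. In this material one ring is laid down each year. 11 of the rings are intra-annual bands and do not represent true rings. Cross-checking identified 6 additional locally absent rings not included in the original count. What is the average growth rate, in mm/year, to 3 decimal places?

1.708 mm/year

After corrections the count is 360 − 11 + 6 = 355 rings.
Extension rate ≈ 606.4 / 355 = 1.708 mm/year.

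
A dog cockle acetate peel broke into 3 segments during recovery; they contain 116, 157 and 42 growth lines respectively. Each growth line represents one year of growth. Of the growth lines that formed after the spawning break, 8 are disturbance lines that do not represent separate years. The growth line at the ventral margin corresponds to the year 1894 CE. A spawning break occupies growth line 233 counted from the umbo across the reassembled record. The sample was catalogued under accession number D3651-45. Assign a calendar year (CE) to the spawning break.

Total growth lines = 116 + 157 + 42 = 315.
Between growth line 233 and the ventral margin there are 315 − 233 = 82 growth lines.
Removing the 8 false growth lines leaves 82 − 8 = 74 true growth lines beyond the spawning break.
The growth line at the ventral margin is 1894 CE, so the spawning break dates to 1894 − 74 = 1820 CE.

1820 CE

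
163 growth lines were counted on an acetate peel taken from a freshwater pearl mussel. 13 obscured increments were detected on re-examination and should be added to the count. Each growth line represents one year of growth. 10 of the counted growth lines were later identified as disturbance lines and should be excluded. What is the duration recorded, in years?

166 yr

After corrections the count is 163 − 10 + 13 = 166 growth lines.
With a one-to-one growth line periodicity this is 166 years.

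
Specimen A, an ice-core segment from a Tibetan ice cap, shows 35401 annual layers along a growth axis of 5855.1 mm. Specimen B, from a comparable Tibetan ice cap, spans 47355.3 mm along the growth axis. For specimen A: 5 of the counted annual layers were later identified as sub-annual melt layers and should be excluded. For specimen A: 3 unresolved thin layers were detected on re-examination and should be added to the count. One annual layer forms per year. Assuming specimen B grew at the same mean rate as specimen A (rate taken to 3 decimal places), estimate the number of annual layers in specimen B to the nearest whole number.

287002 annual layers

Specimen A: adjusted count: 35401 − 5 + 3 = 35399 annual layers.
A: Mean rate = 5855.1 mm / 35399 years ≈ 0.165 mm/year.
Specimen B: 47355.3 mm / 0.165 mm per year = 287001.82 years ≈ 287002 annual layers.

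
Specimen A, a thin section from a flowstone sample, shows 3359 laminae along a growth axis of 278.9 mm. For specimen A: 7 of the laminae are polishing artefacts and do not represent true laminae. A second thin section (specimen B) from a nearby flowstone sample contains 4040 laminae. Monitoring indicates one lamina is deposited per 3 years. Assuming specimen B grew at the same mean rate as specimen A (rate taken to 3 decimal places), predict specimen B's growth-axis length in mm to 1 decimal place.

339.4 mm

Specimen A: adjusted count: 3359 − 7 = 3352 laminae.
Specimen A: 3352 laminae at 3 years each span 3352 × 3 = 10056 years.
A: Mean rate = 278.9 mm / 10056 years ≈ 0.028 mm/year.
Specimen B: 4040 laminae at 3 years each span 4040 × 3 = 12120 years. B's length ≈ 0.028 × 12120 = 339.4 mm.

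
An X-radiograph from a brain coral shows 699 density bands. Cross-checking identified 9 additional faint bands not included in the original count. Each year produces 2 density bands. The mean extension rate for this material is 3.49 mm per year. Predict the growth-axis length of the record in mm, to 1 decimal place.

After corrections the count is 699 + 9 = 708 density bands.
708 density bands at 2 per year is 708 / 2 = 354 years.
354 years at 3.49 mm/year gives 3.49 × 354 = 1235.5 mm.

1235.5 mm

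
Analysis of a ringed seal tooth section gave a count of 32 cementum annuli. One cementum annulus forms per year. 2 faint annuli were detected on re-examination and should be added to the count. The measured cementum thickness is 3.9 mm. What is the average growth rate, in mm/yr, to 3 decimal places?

0.115 mm/yr

True cementum annulus count = 32 + 2 = 34.
Extension rate ≈ 3.9 / 34 = 0.115 mm/yr.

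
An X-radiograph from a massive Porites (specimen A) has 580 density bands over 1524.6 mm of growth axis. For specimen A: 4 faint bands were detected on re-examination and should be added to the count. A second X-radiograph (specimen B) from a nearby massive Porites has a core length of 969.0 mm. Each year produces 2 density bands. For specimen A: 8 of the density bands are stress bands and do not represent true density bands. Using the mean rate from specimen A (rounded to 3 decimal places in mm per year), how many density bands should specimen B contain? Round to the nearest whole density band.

366 density bands

Specimen A: adjusted count: 580 − 8 + 4 = 576 density bands.
Specimen A: dividing by 2 density bands per year: 576 / 2 = 288 years.
A: Mean rate = 1524.6 mm / 288 years ≈ 5.294 mm per year.
For B, 969.0 / 5.294 = 183.04 years; at 2 density bands per year that is 183.04 × 2 ≈ 366 density bands.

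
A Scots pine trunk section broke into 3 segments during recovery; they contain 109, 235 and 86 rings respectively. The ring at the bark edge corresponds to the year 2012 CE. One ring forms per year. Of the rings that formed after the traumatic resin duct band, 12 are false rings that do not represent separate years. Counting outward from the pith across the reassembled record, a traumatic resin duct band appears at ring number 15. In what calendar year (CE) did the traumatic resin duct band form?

1609 CE

Total rings = 109 + 235 + 86 = 430.
430 − 15 = 415 rings lie beyond the traumatic resin duct band toward the bark edge.
Removing the 12 false rings leaves 415 − 12 = 403 true rings beyond the traumatic resin duct band.
Counting back 403 years from 2012 CE places the traumatic resin duct band in 2012 − 403 = 1609 CE.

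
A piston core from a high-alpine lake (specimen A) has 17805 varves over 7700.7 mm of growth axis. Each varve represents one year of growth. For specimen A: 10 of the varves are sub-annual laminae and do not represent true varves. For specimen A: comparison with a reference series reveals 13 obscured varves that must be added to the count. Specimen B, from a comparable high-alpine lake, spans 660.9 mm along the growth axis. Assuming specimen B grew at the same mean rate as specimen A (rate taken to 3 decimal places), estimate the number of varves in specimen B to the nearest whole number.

1530 varves

Specimen A: after corrections the count is 17805 − 10 + 13 = 17808 varves.
A: 7700.7 mm over 17808 years gives 7700.7 / 17808 ≈ 0.432 mm per year.
Specimen B: 660.9 mm / 0.432 mm per year = 1529.86 years ≈ 1530 varves.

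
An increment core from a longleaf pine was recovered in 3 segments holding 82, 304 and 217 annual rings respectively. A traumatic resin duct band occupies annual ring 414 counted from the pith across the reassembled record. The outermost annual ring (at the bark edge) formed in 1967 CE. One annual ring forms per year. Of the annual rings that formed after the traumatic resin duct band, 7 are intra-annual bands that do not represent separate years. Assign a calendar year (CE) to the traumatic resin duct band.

Total annual rings = 82 + 304 + 217 = 603.
The traumatic resin duct band sits at annual ring 414 from the pith, so 603 − 414 = 189 annual rings formed after it.
189 − 7 false = 182 true annual rings after the traumatic resin duct band.
1967 − 182 = 1785 CE.

1785 CE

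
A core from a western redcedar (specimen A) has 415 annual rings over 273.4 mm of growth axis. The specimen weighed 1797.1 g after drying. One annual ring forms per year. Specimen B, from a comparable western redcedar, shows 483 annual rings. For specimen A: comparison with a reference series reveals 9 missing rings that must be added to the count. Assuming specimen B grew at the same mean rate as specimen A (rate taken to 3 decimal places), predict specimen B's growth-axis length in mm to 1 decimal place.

311.5 mm

Specimen A: after corrections the count is 415 + 9 = 424 annual rings.
A: 273.4 mm over 424 years gives 273.4 / 424 ≈ 0.645 mm/yr.
For B, 0.645 mm/year × 483 years = 311.5 mm.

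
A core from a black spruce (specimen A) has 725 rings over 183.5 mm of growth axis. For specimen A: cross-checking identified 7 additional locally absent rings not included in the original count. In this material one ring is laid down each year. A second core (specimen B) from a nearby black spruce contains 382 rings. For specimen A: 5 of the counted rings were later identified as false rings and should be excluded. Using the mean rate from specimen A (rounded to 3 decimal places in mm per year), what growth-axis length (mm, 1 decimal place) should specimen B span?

Specimen A: true ring count = 725 − 5 + 7 = 727.
A: Extension rate ≈ 183.5 / 727 = 0.252 mm per year.
B's length ≈ 0.252 × 382 = 96.3 mm.

96.3 mm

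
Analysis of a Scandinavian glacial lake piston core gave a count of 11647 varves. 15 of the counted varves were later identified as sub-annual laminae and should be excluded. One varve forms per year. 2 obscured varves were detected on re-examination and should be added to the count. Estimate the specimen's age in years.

True varve count = 11647 − 15 + 2 = 11634.
One varve per year makes the duration 11634 years.

11634 yr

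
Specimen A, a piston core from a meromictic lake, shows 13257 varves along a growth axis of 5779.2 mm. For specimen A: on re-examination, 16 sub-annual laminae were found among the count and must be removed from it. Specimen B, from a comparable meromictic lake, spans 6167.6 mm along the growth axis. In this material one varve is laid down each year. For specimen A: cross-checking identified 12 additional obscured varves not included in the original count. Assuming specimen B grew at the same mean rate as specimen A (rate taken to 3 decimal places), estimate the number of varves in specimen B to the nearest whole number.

Specimen A: after corrections the count is 13257 − 16 + 12 = 13253 varves.
A: 5779.2 mm over 13253 years gives 5779.2 / 13253 ≈ 0.436 mm/year.
Specimen B: 6167.6 mm / 0.436 mm per year = 14145.87 years ≈ 14146 varves.

14146 varves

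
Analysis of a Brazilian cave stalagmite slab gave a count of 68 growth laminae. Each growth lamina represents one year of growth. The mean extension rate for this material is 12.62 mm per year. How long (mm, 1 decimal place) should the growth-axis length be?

The record spans 68 years at 12.62 mm per year.
Length ≈ 12.62 × 68 = 858.2 mm.

858.2 mm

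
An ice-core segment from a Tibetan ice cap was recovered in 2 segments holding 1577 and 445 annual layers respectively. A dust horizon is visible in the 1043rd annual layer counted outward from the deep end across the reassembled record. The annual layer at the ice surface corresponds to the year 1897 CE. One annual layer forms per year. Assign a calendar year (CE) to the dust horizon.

918 CE

Total annual layers = 1577 + 445 = 2022.
The dust horizon sits at annual layer 1043 from the deep end, so 2022 − 1043 = 979 annual layers formed after it.
Counting back 979 years from 1897 CE places the dust horizon in 1897 − 979 = 918 CE.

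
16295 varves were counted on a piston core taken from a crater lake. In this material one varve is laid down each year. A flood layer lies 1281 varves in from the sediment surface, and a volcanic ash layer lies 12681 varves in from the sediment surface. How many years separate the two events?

12681 − 1281 = 11400 varves lie between the two events.
That is 11400 years at one varve per year.

11400 years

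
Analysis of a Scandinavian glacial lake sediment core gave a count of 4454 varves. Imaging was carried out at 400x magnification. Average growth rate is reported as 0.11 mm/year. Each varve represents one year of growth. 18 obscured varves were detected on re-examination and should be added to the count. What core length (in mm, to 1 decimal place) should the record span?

After corrections the count is 4454 + 18 = 4472 varves.
Length ≈ 0.11 × 4472 = 491.9 mm.

491.9 mm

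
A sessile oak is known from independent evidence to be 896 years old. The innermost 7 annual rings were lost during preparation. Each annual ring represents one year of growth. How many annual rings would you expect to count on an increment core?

889 annual rings

At one annual ring per year, 896 years correspond to 896 annual rings.
Subtracting the 7 annual rings not captured gives 896 − 7 = 889 annual rings in the record.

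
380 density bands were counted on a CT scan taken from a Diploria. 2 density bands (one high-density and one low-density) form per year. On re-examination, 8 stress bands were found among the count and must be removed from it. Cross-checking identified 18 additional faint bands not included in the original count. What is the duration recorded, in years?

After corrections the count is 380 − 8 + 18 = 390 density bands.
390 density bands at 2 per year is 390 / 2 = 195 years.

195 years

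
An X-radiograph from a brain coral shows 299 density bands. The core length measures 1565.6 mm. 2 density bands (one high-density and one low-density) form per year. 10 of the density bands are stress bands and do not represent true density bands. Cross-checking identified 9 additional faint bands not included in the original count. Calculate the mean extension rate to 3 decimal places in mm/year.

Adjusted count: 299 − 10 + 9 = 298 density bands.
Dividing by 2 density bands per year: 298 / 2 = 149 years.
1565.6 mm over 149 years gives 1565.6 / 149 ≈ 10.507 mm/year.

10.507 mm/year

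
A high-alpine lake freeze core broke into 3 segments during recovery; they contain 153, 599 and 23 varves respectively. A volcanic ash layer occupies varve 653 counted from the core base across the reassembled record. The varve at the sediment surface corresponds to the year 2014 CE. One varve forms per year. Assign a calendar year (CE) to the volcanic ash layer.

1892 CE

Total varves = 153 + 599 + 23 = 775.
775 − 653 = 122 varves lie beyond the volcanic ash layer toward the sediment surface.
Counting back 122 years from 2014 CE places the volcanic ash layer in 2014 − 122 = 1892 CE.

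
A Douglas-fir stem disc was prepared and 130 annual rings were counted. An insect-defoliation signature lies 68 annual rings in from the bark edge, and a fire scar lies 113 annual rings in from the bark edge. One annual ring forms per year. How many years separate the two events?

The two markers are separated by 113 − 68 = 45 annual rings.
One annual ring per year makes the interval 45 years.

45 yr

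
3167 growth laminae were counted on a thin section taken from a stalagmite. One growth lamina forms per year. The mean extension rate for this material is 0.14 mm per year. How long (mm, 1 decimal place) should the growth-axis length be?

The record spans 3167 years at 0.14 mm per year.
3167 years at 0.14 mm/year gives 0.14 × 3167 = 443.4 mm.

443.4 mm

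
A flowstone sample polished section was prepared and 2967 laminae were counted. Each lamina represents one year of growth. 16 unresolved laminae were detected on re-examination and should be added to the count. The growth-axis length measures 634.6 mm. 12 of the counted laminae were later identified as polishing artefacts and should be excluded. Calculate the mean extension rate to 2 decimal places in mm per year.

0.21 mm per year

True lamina count = 2967 − 12 + 16 = 2971.
Extension rate ≈ 634.6 / 2971 = 0.21 mm per year.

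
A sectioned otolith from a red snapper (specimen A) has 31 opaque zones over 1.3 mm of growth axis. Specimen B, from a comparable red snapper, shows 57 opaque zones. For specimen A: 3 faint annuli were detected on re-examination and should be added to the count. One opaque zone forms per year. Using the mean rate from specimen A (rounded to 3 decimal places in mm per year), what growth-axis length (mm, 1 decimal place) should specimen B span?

Specimen A: true opaque zone count = 31 + 3 = 34.
A: 1.3 mm over 34 years gives 1.3 / 34 ≈ 0.038 mm/year.
B's length ≈ 0.038 × 57 = 2.2 mm.

2.2 mm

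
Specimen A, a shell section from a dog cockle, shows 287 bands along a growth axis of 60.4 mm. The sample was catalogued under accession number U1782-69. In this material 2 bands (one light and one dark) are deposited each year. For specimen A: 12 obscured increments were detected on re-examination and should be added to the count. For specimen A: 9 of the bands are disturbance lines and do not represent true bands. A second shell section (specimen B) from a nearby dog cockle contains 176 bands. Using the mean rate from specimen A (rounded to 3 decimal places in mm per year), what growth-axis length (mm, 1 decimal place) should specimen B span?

Specimen A: adjusted count: 287 − 9 + 12 = 290 bands.
Specimen A: with 2 bands per year, 290 / 2 = 145 years.
A: 60.4 mm over 145 years gives 60.4 / 145 ≈ 0.417 mm/yr.
Specimen B: 176 bands at 2 per year is 176 / 2 = 88 years. For B, 0.417 mm/year × 88 years = 36.7 mm.

36.7 mm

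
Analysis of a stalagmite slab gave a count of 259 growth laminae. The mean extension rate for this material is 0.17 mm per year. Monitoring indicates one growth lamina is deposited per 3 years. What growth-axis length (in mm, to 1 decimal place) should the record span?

Multiplying by 3 years per growth lamina: 259 × 3 = 777 years.
777 years at 0.17 mm/year gives 0.17 × 777 = 132.1 mm.

132.1 mm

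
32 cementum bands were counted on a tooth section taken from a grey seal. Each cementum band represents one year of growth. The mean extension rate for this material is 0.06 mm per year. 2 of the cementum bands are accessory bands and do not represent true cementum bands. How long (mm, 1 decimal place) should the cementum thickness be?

1.8 mm

True cementum band count = 32 − 2 = 30.
30 years at 0.06 mm/year gives 0.06 × 30 = 1.8 mm.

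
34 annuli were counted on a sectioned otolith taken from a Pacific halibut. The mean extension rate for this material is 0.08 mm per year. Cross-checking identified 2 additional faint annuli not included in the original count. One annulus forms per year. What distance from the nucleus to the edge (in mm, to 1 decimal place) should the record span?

2.9 mm

After corrections the count is 34 + 2 = 36 annuli.
36 years at 0.08 mm/year gives 0.08 × 36 = 2.9 mm.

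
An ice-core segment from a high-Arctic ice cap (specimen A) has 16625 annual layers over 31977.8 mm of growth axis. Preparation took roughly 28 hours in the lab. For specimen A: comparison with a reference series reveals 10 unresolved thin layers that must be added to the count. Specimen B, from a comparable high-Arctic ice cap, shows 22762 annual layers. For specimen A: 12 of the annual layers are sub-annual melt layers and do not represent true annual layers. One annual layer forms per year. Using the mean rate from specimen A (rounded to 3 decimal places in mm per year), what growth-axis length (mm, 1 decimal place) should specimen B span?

Specimen A: adjusted count: 16625 − 12 + 10 = 16623 annual layers.
A: 31977.8 mm over 16623 years gives 31977.8 / 16623 ≈ 1.924 mm/year.
B's length ≈ 1.924 × 22762 = 43794.1 mm.

43794.1 mm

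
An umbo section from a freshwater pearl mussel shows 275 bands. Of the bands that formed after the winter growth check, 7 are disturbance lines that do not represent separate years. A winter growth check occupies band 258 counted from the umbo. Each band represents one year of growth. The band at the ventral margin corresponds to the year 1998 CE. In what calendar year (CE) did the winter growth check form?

Between band 258 and the ventral margin there are 275 − 258 = 17 bands.
Removing the 7 false bands leaves 17 − 7 = 10 true bands beyond the winter growth check.
1998 − 10 = 1988 CE.

1988 CE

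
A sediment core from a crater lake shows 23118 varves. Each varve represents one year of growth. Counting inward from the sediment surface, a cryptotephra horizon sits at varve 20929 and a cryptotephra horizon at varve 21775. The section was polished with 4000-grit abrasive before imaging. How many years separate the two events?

The two markers are separated by 21775 − 20929 = 846 varves.
One varve per year makes the interval 846 years.

846 years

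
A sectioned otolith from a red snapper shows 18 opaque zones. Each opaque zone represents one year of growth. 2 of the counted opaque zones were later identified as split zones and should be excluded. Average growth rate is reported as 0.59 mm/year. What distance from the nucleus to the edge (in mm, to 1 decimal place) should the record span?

9.4 mm

Adjusted count: 18 − 2 = 16 opaque zones.
Length ≈ 0.59 × 16 = 9.4 mm.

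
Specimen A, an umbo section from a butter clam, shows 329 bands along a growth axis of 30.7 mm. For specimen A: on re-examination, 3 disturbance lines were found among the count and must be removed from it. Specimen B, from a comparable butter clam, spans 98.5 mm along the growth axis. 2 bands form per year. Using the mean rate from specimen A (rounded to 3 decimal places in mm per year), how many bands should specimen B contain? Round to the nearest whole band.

1048 bands

Specimen A: after corrections the count is 329 − 3 = 326 bands.
Specimen A: with 2 bands per year, 326 / 2 = 163 years.
A: 30.7 mm over 163 years gives 30.7 / 163 ≈ 0.188 mm/year.
Specimen B: 98.5 mm / 0.188 mm per year = 523.94 years; at 2 bands per year that is 523.94 × 2 ≈ 1048 bands.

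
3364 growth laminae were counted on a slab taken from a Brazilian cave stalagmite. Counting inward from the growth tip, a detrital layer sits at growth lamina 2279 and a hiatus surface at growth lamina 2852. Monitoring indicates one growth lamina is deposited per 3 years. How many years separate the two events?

1719 years

The two markers are separated by 2852 − 2279 = 573 growth laminae.
Multiplying by 3 years per growth lamina: 573 × 3 = 1719 years.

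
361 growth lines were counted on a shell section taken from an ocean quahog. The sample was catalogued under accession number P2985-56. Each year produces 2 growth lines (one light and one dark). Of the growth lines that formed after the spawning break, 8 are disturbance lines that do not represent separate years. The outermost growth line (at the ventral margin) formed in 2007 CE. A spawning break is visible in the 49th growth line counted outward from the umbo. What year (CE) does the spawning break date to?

1855 CE

361 − 49 = 312 growth lines lie beyond the spawning break toward the ventral margin.
312 − 8 false = 304 true growth lines after the spawning break.
Dividing by 2 growth lines per year: 304 / 2 = 152 years.
The growth line at the ventral margin is 2007 CE, so the spawning break dates to 2007 − 152 = 1855 CE.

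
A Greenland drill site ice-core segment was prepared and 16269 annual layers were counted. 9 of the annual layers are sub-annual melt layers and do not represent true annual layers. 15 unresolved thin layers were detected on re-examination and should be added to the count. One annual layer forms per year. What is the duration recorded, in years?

16275 years

Correcting the raw count gives 16269 − 9 + 15 = 16275 true annual layers.
One annual layer per year makes the duration 16275 years.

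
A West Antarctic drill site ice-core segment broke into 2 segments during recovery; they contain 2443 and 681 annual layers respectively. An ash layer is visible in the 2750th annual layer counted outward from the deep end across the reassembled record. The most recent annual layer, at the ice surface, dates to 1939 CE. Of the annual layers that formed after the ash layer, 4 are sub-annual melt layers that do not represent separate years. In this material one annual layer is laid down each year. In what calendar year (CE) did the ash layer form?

Total annual layers = 2443 + 681 = 3124.
Between annual layer 2750 and the ice surface there are 3124 − 2750 = 374 annual layers.
374 − 4 false = 370 true annual layers after the ash layer.
The annual layer at the ice surface is 1939 CE, so the ash layer dates to 1939 − 370 = 1569 CE.

1569 CE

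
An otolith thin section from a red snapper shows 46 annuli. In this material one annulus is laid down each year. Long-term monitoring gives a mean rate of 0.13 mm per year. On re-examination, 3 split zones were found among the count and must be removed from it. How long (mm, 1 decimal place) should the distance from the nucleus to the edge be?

After corrections the count is 46 − 3 = 43 annuli.
Predicted length = 0.13 mm/year × 43 years = 5.6 mm.

5.6 mm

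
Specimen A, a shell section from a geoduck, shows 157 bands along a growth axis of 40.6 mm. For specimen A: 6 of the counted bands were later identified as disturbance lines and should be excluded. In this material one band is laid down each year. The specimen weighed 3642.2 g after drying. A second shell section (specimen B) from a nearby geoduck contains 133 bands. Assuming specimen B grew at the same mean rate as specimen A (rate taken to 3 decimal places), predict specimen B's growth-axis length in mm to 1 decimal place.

Specimen A: after corrections the count is 157 − 6 = 151 bands.
A: Mean rate = 40.6 mm / 151 years ≈ 0.269 mm/yr.
For B, 0.269 mm/year × 133 years = 35.8 mm.

35.8 mm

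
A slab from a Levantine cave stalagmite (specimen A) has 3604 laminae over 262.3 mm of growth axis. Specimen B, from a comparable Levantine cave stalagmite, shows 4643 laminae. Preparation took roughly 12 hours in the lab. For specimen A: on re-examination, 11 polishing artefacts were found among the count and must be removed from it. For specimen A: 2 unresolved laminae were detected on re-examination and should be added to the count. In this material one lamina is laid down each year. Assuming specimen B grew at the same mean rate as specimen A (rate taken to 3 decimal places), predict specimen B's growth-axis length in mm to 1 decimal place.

Specimen A: after corrections the count is 3604 − 11 + 2 = 3595 laminae.
A: 262.3 mm over 3595 years gives 262.3 / 3595 ≈ 0.073 mm per year.
B's length ≈ 0.073 × 4643 = 338.9 mm.

338.9 mm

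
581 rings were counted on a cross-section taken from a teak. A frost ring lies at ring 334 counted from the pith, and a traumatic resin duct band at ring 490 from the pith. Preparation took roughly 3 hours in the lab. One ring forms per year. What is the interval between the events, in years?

490 − 334 = 156 rings lie between the two events.
One ring per year makes the interval 156 years.

156 years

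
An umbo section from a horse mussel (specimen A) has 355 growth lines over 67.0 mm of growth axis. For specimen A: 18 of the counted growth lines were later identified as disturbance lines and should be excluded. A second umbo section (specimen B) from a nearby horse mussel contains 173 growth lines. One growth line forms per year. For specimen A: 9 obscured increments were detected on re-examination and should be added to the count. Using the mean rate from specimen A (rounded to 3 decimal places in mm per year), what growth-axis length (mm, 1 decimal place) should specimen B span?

Specimen A: after corrections the count is 355 − 18 + 9 = 346 growth lines.
A: Mean rate = 67.0 mm / 346 years ≈ 0.194 mm/year.
Length of B = 0.194 × 173 = 33.6 mm.

33.6 mm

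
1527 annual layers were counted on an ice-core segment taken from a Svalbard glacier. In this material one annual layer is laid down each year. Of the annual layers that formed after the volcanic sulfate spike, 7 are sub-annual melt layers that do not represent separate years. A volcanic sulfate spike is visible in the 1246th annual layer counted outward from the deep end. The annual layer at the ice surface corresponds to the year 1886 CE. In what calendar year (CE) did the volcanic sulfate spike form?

1612 CE

Between annual layer 1246 and the ice surface there are 1527 − 1246 = 281 annual layers.
281 − 7 false = 274 true annual layers after the volcanic sulfate spike.
1886 − 274 = 1612 CE.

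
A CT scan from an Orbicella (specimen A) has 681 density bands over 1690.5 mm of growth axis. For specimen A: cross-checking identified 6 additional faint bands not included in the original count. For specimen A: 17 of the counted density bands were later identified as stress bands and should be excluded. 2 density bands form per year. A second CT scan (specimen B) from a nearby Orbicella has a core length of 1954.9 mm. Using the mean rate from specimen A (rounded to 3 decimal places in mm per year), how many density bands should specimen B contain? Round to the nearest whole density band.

775 density bands

Specimen A: correcting the raw count gives 681 − 17 + 6 = 670 true density bands.
Specimen A: 670 density bands at 2 per year is 670 / 2 = 335 years.
A: Mean rate = 1690.5 mm / 335 years ≈ 5.046 mm/year.
Specimen B: 1954.9 mm / 5.046 mm per year = 387.42 years; at 2 density bands per year that is 387.42 × 2 ≈ 775 density bands.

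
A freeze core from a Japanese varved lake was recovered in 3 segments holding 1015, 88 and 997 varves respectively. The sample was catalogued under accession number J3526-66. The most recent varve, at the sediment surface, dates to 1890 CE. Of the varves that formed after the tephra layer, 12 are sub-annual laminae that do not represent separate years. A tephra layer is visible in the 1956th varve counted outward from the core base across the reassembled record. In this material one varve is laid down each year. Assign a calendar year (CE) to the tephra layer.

Total varves = 1015 + 88 + 997 = 2100.
2100 − 1956 = 144 varves lie beyond the tephra layer toward the sediment surface.
Removing the 12 false varves leaves 144 − 12 = 132 true varves beyond the tephra layer.
Counting back 132 years from 1890 CE places the tephra layer in 1890 − 132 = 1758 CE.

1758 CE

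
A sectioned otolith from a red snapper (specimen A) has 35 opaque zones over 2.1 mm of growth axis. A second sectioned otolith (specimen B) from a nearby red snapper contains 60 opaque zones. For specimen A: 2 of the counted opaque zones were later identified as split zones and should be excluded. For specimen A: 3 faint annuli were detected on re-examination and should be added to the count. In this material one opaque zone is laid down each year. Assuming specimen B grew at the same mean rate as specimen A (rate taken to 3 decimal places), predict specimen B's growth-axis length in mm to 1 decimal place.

3.5 mm

Specimen A: true opaque zone count = 35 − 2 + 3 = 36.
A: 2.1 mm over 36 years gives 2.1 / 36 ≈ 0.058 mm/year.
For B, 0.058 mm/year × 60 years = 3.5 mm.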